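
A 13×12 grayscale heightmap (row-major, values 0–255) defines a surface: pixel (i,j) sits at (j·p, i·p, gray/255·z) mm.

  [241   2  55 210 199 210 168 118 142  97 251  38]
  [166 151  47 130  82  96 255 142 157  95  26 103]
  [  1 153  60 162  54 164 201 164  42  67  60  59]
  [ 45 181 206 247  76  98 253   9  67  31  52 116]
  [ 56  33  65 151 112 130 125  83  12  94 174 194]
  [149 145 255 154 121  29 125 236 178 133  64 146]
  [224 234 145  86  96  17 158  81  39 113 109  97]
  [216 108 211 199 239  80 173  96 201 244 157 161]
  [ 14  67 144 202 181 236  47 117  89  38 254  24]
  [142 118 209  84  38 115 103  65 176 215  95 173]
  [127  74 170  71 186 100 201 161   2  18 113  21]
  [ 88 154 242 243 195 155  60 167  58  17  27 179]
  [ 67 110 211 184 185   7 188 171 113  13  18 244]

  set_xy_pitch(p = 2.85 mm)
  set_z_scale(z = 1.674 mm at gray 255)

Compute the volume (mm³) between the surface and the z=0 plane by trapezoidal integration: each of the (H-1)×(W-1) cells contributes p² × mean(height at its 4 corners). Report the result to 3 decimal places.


877.891

height_mm = gray/255 × 1.674; cell vol = 2.85² × mean(4 corners)
unit = 2.85² × 1.674 / (4×255) = 0.0133305 mm³ per gray-sum
row 0: Σ corner-gray over 11 cells = 5814  → 77.5033
row 1: Σ corner-gray over 11 cells = 4945  → 65.9191
row 2: Σ corner-gray over 11 cells = 4915  → 65.5192
row 3: Σ corner-gray over 11 cells = 4809  → 64.1062
row 4: Σ corner-gray over 11 cells = 5383  → 71.7578
row 5: Σ corner-gray over 11 cells = 5652  → 75.3437
row 6: Σ corner-gray over 11 cells = 6270  → 83.5820
row 7: Σ corner-gray over 11 cells = 6581  → 87.7277
row 8: Σ corner-gray over 11 cells = 5539  → 73.8374
row 9: Σ corner-gray over 11 cells = 5091  → 67.8654
row 10: Σ corner-gray over 11 cells = 5243  → 69.8916
row 11: Σ corner-gray over 11 cells = 5614  → 74.8372
Σ rows: total corner-gray = 65856  → 877.8905 mm³


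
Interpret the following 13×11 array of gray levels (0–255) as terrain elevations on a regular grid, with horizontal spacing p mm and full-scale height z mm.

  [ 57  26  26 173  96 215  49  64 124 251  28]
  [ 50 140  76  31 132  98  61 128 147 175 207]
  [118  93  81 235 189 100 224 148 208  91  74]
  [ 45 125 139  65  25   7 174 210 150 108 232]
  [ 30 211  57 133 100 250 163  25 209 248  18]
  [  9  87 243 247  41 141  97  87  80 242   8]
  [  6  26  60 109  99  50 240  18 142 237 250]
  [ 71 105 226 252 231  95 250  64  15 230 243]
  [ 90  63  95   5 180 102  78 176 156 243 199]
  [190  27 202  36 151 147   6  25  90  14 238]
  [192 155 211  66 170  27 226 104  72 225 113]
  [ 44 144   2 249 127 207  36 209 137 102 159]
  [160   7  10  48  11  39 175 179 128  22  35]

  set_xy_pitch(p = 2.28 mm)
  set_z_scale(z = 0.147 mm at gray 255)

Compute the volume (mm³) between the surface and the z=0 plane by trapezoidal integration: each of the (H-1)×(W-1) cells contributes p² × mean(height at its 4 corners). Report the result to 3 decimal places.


44.710

height_mm = gray/255 × 0.147; cell vol = 2.28² × mean(4 corners)
unit = 2.28² × 0.147 / (4×255) = 0.000749181 mm³ per gray-sum
row 0: Σ corner-gray over 10 cells = 4366  → 3.2709
row 1: Σ corner-gray over 10 cells = 5163  → 3.8680
row 2: Σ corner-gray over 10 cells = 5213  → 3.9055
row 3: Σ corner-gray over 10 cells = 5123  → 3.8381
row 4: Σ corner-gray over 10 cells = 5387  → 4.0358
row 5: Σ corner-gray over 10 cells = 4765  → 3.5698
row 6: Σ corner-gray over 10 cells = 5468  → 4.0965
row 7: Σ corner-gray over 10 cells = 5735  → 4.2966
row 8: Σ corner-gray over 10 cells = 4309  → 3.2282
row 9: Σ corner-gray over 10 cells = 4641  → 3.4769
row 10: Σ corner-gray over 10 cells = 5446  → 4.0800
row 11: Σ corner-gray over 10 cells = 4062  → 3.0432
Σ rows: total corner-gray = 59678  → 44.7096 mm³


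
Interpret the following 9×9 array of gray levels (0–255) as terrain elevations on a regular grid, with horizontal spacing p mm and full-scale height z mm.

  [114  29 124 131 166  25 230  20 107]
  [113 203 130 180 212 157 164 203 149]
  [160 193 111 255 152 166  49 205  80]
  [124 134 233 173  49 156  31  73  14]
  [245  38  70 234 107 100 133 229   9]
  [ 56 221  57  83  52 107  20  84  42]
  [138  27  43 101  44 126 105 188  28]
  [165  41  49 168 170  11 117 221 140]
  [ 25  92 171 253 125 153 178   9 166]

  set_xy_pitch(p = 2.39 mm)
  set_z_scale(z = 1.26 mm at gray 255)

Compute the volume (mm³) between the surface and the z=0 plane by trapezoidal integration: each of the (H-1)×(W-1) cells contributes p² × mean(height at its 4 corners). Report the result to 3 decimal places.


height_mm = gray/255 × 1.26; cell vol = 2.39² × mean(4 corners)
unit = 2.39² × 1.26 / (4×255) = 0.00705612 mm³ per gray-sum
row 0: Σ corner-gray over 8 cells = 4431  → 31.2657
row 1: Σ corner-gray over 8 cells = 5262  → 37.1293
row 2: Σ corner-gray over 8 cells = 4338  → 30.6095
row 3: Σ corner-gray over 8 cells = 3912  → 27.6036
row 4: Σ corner-gray over 8 cells = 3422  → 24.1461
row 5: Σ corner-gray over 8 cells = 2780  → 19.6160
row 6: Σ corner-gray over 8 cells = 3293  → 23.2358
row 7: Σ corner-gray over 8 cells = 4012  → 28.3092
Σ rows: total corner-gray = 31450  → 221.9151 mm³

221.915


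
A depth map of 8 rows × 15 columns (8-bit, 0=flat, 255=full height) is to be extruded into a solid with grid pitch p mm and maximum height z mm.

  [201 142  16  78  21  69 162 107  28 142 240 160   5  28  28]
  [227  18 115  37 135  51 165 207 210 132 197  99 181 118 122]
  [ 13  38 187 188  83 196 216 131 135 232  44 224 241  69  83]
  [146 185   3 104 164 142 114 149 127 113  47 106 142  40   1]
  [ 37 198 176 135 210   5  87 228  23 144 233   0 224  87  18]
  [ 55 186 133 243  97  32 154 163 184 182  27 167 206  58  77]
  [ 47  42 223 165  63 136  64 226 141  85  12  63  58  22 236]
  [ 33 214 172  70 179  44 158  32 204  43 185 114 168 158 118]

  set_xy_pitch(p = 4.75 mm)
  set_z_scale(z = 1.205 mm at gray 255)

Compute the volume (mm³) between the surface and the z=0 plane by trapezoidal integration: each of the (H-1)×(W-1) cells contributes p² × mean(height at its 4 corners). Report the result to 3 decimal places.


1286.090

height_mm = gray/255 × 1.205; cell vol = 4.75² × mean(4 corners)
unit = 4.75² × 1.205 / (4×255) = 0.0266547 mm³ per gray-sum
row 0: Σ corner-gray over 14 cells = 6304  → 168.0313
row 1: Σ corner-gray over 14 cells = 7743  → 206.3875
row 2: Σ corner-gray over 14 cells = 7083  → 188.7954
row 3: Σ corner-gray over 14 cells = 6574  → 175.2281
row 4: Σ corner-gray over 14 cells = 7351  → 195.9388
row 5: Σ corner-gray over 14 cells = 6679  → 178.0269
row 6: Σ corner-gray over 14 cells = 6516  → 173.6821
Σ rows: total corner-gray = 48250  → 1286.0902 mm³


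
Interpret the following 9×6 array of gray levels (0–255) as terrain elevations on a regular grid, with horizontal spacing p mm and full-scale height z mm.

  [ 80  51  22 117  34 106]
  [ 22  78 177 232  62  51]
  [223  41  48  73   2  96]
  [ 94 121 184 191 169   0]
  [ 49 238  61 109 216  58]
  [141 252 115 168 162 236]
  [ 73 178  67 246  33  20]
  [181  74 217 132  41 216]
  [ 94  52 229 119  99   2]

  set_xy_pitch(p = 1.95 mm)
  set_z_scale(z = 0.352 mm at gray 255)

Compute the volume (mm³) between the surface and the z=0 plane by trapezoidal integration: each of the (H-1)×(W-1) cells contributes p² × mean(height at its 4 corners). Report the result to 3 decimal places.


height_mm = gray/255 × 0.352; cell vol = 1.95² × mean(4 corners)
unit = 1.95² × 0.352 / (4×255) = 0.00131224 mm³ per gray-sum
row 0: Σ corner-gray over 5 cells = 1805  → 2.3686
row 1: Σ corner-gray over 5 cells = 1818  → 2.3856
row 2: Σ corner-gray over 5 cells = 2071  → 2.7176
row 3: Σ corner-gray over 5 cells = 2779  → 3.6467
row 4: Σ corner-gray over 5 cells = 3126  → 4.1020
row 5: Σ corner-gray over 5 cells = 2912  → 3.8212
row 6: Σ corner-gray over 5 cells = 2466  → 3.2360
row 7: Σ corner-gray over 5 cells = 2419  → 3.1743
Σ rows: total corner-gray = 19396  → 25.4521 mm³

25.452


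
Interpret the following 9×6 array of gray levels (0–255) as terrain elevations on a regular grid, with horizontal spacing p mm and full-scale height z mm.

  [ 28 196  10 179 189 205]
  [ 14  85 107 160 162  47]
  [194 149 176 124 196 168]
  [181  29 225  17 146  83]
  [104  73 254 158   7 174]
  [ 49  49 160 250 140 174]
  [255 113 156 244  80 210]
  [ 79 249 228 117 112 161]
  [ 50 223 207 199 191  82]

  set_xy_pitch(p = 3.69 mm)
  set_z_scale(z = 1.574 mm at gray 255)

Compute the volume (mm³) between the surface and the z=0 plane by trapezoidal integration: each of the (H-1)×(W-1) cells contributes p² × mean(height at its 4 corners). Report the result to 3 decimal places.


479.125

height_mm = gray/255 × 1.574; cell vol = 3.69² × mean(4 corners)
unit = 3.69² × 1.574 / (4×255) = 0.0210115 mm³ per gray-sum
row 0: Σ corner-gray over 5 cells = 2470  → 51.8984
row 1: Σ corner-gray over 5 cells = 2741  → 57.5926
row 2: Σ corner-gray over 5 cells = 2750  → 57.7817
row 3: Σ corner-gray over 5 cells = 2360  → 49.5872
row 4: Σ corner-gray over 5 cells = 2683  → 56.3739
row 5: Σ corner-gray over 5 cells = 3072  → 64.5474
row 6: Σ corner-gray over 5 cells = 3303  → 69.4010
row 7: Σ corner-gray over 5 cells = 3424  → 71.9434
Σ rows: total corner-gray = 22803  → 479.1255 mm³


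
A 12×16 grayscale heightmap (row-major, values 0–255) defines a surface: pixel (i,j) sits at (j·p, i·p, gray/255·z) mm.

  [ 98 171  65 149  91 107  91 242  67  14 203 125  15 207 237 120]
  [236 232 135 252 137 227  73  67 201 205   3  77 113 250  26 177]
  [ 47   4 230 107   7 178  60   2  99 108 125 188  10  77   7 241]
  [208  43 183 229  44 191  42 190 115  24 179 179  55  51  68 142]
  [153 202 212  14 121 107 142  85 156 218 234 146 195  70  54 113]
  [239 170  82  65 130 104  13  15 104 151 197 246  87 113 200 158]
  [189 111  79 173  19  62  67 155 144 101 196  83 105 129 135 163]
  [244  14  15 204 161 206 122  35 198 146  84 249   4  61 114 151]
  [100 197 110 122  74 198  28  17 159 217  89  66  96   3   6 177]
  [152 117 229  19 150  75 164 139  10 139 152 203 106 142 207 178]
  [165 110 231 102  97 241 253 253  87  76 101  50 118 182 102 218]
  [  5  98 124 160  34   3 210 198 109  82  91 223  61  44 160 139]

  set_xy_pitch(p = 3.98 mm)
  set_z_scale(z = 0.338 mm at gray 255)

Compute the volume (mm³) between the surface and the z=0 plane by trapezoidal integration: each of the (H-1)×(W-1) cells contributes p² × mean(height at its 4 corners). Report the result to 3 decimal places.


427.096

height_mm = gray/255 × 0.338; cell vol = 3.98² × mean(4 corners)
unit = 3.98² × 0.338 / (4×255) = 0.00524907 mm³ per gray-sum
row 0: Σ corner-gray over 15 cells = 8195  → 43.0162
row 1: Σ corner-gray over 15 cells = 7101  → 37.2737
row 2: Σ corner-gray over 15 cells = 6228  → 32.6912
row 3: Σ corner-gray over 15 cells = 7714  → 40.4914
row 4: Σ corner-gray over 15 cells = 7929  → 41.6199
row 5: Σ corner-gray over 15 cells = 7221  → 37.9036
row 6: Σ corner-gray over 15 cells = 7091  → 37.2212
row 7: Σ corner-gray over 15 cells = 6662  → 34.9693
row 8: Σ corner-gray over 15 cells = 7075  → 37.1372
row 9: Σ corner-gray over 15 cells = 8423  → 44.2129
row 10: Σ corner-gray over 15 cells = 7727  → 40.5596
Σ rows: total corner-gray = 81366  → 427.0961 mm³


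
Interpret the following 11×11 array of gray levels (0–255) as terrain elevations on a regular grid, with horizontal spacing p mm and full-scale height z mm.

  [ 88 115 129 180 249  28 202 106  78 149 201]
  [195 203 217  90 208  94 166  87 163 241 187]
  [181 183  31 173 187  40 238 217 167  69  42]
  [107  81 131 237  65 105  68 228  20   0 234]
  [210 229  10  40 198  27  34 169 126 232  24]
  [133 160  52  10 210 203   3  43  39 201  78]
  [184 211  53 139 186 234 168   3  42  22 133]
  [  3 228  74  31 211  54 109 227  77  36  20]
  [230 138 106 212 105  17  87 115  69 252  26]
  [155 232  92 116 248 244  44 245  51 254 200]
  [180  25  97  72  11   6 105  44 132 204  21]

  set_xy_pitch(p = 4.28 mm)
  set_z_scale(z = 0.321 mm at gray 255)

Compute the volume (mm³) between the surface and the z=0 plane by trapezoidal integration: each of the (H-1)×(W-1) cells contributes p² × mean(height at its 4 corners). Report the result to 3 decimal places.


height_mm = gray/255 × 0.321; cell vol = 4.28² × mean(4 corners)
unit = 4.28² × 0.321 / (4×255) = 0.00576491 mm³ per gray-sum
row 0: Σ corner-gray over 10 cells = 6081  → 35.0564
row 1: Σ corner-gray over 10 cells = 6153  → 35.4715
row 2: Σ corner-gray over 10 cells = 5044  → 29.0782
row 3: Σ corner-gray over 10 cells = 4575  → 26.3745
row 4: Σ corner-gray over 10 cells = 4417  → 25.4636
row 5: Σ corner-gray over 10 cells = 4486  → 25.8614
row 6: Σ corner-gray over 10 cells = 4550  → 26.2303
row 7: Σ corner-gray over 10 cells = 4575  → 26.3745
row 8: Σ corner-gray over 10 cells = 5865  → 33.8112
row 9: Σ corner-gray over 10 cells = 5000  → 28.8245
Σ rows: total corner-gray = 50746  → 292.5460 mm³

292.546


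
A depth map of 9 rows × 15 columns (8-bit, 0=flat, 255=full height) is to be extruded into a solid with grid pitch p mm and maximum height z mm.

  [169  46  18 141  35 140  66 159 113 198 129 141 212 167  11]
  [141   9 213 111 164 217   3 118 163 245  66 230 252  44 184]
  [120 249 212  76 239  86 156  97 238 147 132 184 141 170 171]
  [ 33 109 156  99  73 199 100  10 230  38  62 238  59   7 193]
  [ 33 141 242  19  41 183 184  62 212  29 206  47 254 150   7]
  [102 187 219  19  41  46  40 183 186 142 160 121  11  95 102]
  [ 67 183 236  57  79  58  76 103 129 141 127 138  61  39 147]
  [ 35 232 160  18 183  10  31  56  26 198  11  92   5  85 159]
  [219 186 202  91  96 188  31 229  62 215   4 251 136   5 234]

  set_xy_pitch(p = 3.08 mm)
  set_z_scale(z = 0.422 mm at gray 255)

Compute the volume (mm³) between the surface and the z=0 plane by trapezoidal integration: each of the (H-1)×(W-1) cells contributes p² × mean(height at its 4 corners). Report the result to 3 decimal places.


height_mm = gray/255 × 0.422; cell vol = 3.08² × mean(4 corners)
unit = 3.08² × 0.422 / (4×255) = 0.00392477 mm³ per gray-sum
row 0: Σ corner-gray over 14 cells = 7305  → 28.6704
row 1: Σ corner-gray over 14 cells = 8540  → 33.5175
row 2: Σ corner-gray over 14 cells = 7531  → 29.5574
row 3: Σ corner-gray over 14 cells = 6566  → 25.7700
row 4: Σ corner-gray over 14 cells = 6684  → 26.2331
row 5: Σ corner-gray over 14 cells = 6172  → 24.2237
row 6: Σ corner-gray over 14 cells = 5476  → 21.4920
row 7: Σ corner-gray over 14 cells = 6253  → 24.5416
Σ rows: total corner-gray = 54527  → 214.0057 mm³

214.006


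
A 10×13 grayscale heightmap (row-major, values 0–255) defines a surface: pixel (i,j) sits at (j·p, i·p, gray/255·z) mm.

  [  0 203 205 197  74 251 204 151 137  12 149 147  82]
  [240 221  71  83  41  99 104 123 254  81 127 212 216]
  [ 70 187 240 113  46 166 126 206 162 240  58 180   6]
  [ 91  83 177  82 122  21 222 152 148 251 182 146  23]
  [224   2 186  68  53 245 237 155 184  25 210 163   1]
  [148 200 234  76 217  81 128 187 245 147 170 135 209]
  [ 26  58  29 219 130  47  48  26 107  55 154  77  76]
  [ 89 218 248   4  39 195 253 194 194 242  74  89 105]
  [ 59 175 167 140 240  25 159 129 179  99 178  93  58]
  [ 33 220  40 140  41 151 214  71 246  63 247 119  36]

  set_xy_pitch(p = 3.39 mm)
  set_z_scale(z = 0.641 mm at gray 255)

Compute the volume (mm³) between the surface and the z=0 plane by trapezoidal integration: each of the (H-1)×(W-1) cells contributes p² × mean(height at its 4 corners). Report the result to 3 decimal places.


height_mm = gray/255 × 0.641; cell vol = 3.39² × mean(4 corners)
unit = 3.39² × 0.641 / (4×255) = 0.007222 mm³ per gray-sum
row 0: Σ corner-gray over 12 cells = 6830  → 49.3262
row 1: Σ corner-gray over 12 cells = 6812  → 49.1962
row 2: Σ corner-gray over 12 cells = 6810  → 49.1818
row 3: Σ corner-gray over 12 cells = 6567  → 47.4268
row 4: Σ corner-gray over 12 cells = 7278  → 52.5617
row 5: Σ corner-gray over 12 cells = 5999  → 43.3248
row 6: Σ corner-gray over 12 cells = 5696  → 41.1365
row 7: Σ corner-gray over 12 cells = 6979  → 50.4023
row 8: Σ corner-gray over 12 cells = 6458  → 46.6397
Σ rows: total corner-gray = 59429  → 429.1960 mm³

429.196


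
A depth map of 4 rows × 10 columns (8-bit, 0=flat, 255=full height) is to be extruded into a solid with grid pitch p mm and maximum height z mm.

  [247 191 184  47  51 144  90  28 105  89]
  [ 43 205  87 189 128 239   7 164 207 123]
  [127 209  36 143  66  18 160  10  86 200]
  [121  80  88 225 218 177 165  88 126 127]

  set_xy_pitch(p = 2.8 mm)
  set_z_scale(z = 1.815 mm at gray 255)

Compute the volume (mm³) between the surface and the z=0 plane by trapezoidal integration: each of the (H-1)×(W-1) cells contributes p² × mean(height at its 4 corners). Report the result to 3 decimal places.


height_mm = gray/255 × 1.815; cell vol = 2.8² × mean(4 corners)
unit = 2.8² × 1.815 / (4×255) = 0.0139506 mm³ per gray-sum
row 0: Σ corner-gray over 9 cells = 4634  → 64.6470
row 1: Σ corner-gray over 9 cells = 4401  → 61.3965
row 2: Σ corner-gray over 9 cells = 4365  → 60.8943
Σ rows: total corner-gray = 13400  → 186.9379 mm³

186.938


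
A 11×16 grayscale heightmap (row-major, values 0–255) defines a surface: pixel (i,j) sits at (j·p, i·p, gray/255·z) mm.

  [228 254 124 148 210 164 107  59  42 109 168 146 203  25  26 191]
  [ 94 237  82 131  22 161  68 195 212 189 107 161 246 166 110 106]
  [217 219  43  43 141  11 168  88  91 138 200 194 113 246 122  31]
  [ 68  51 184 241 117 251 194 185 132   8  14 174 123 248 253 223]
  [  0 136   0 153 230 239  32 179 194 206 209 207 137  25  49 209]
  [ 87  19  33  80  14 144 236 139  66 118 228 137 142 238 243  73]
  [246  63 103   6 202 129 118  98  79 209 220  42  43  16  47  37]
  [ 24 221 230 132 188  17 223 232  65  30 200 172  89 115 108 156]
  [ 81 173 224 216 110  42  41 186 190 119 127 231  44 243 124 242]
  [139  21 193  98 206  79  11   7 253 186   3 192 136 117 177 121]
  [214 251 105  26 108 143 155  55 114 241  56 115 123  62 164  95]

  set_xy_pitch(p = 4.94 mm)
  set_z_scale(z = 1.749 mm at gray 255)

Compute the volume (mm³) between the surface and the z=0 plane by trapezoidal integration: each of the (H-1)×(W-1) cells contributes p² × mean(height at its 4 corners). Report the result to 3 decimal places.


height_mm = gray/255 × 1.749; cell vol = 4.94² × mean(4 corners)
unit = 4.94² × 1.749 / (4×255) = 0.041845 mm³ per gray-sum
row 0: Σ corner-gray over 15 cells = 8363  → 349.9497
row 1: Σ corner-gray over 15 cells = 8256  → 345.4723
row 2: Σ corner-gray over 15 cells = 8523  → 356.6449
row 3: Σ corner-gray over 15 cells = 8842  → 369.9935
row 4: Σ corner-gray over 15 cells = 8035  → 336.2245
row 5: Σ corner-gray over 15 cells = 6867  → 287.3496
row 6: Σ corner-gray over 15 cells = 7257  → 303.6691
row 7: Σ corner-gray over 15 cells = 8687  → 363.5075
row 8: Σ corner-gray over 15 cells = 8081  → 338.1494
row 9: Σ corner-gray over 15 cells = 7363  → 308.1047
Σ rows: total corner-gray = 80274  → 3359.0652 mm³

3359.065


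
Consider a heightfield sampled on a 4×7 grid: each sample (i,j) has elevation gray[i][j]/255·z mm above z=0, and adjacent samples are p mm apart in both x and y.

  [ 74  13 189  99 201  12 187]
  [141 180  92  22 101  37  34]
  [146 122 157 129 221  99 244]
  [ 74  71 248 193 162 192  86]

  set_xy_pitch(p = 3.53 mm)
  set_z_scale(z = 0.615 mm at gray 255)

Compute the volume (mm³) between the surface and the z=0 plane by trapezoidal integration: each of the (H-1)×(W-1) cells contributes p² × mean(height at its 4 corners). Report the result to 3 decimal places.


67.251

height_mm = gray/255 × 0.615; cell vol = 3.53² × mean(4 corners)
unit = 3.53² × 0.615 / (4×255) = 0.00751319 mm³ per gray-sum
row 0: Σ corner-gray over 6 cells = 2328  → 17.4907
row 1: Σ corner-gray over 6 cells = 2885  → 21.6756
row 2: Σ corner-gray over 6 cells = 3738  → 28.0843
Σ rows: total corner-gray = 8951  → 67.2506 mm³


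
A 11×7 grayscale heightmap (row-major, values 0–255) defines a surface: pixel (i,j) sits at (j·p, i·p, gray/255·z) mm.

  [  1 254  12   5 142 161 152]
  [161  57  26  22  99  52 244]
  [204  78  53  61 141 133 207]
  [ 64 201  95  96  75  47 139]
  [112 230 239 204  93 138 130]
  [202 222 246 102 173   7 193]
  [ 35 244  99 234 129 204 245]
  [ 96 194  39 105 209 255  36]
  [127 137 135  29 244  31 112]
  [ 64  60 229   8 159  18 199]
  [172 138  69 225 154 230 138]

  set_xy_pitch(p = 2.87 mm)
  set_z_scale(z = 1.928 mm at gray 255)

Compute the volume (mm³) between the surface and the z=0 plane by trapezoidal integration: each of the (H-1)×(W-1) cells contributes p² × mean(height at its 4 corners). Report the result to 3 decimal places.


482.510

height_mm = gray/255 × 1.928; cell vol = 2.87² × mean(4 corners)
unit = 2.87² × 1.928 / (4×255) = 0.0155694 mm³ per gray-sum
row 0: Σ corner-gray over 6 cells = 2218  → 34.5328
row 1: Σ corner-gray over 6 cells = 2260  → 35.1867
row 2: Σ corner-gray over 6 cells = 2574  → 40.0755
row 3: Σ corner-gray over 6 cells = 3281  → 51.0831
row 4: Σ corner-gray over 6 cells = 3945  → 61.4211
row 5: Σ corner-gray over 6 cells = 3995  → 62.1996
row 6: Σ corner-gray over 6 cells = 3836  → 59.7240
row 7: Σ corner-gray over 6 cells = 3127  → 48.6854
row 8: Σ corner-gray over 6 cells = 2602  → 40.5115
row 9: Σ corner-gray over 6 cells = 3153  → 49.0902
Σ rows: total corner-gray = 30991  → 482.5099 mm³


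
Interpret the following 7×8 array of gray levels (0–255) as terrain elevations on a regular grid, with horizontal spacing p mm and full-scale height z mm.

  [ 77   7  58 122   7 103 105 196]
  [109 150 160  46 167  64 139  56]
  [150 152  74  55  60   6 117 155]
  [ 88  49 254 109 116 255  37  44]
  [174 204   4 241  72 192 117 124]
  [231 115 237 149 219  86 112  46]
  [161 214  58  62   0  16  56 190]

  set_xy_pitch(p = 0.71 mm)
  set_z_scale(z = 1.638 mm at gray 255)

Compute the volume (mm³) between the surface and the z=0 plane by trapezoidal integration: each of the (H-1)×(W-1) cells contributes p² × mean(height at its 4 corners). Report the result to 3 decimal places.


15.888

height_mm = gray/255 × 1.638; cell vol = 0.71² × mean(4 corners)
unit = 0.71² × 1.638 / (4×255) = 0.000809525 mm³ per gray-sum
row 0: Σ corner-gray over 7 cells = 2694  → 2.1809
row 1: Σ corner-gray over 7 cells = 2850  → 2.3071
row 2: Σ corner-gray over 7 cells = 3005  → 2.4326
row 3: Σ corner-gray over 7 cells = 3730  → 3.0195
row 4: Σ corner-gray over 7 cells = 4071  → 3.2956
row 5: Σ corner-gray over 7 cells = 3276  → 2.6520
Σ rows: total corner-gray = 19626  → 15.8877 mm³


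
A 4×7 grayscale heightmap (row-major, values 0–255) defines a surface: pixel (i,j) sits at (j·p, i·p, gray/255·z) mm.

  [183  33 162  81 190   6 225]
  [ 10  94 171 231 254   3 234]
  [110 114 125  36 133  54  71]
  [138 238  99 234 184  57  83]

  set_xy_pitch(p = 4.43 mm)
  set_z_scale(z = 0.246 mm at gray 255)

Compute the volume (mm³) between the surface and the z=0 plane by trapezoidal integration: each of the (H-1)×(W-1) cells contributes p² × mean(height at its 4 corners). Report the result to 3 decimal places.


42.157

height_mm = gray/255 × 0.246; cell vol = 4.43² × mean(4 corners)
unit = 4.43² × 0.246 / (4×255) = 0.00473306 mm³ per gray-sum
row 0: Σ corner-gray over 6 cells = 3102  → 14.6820
row 1: Σ corner-gray over 6 cells = 2855  → 13.5129
row 2: Σ corner-gray over 6 cells = 2950  → 13.9625
Σ rows: total corner-gray = 8907  → 42.1574 mm³


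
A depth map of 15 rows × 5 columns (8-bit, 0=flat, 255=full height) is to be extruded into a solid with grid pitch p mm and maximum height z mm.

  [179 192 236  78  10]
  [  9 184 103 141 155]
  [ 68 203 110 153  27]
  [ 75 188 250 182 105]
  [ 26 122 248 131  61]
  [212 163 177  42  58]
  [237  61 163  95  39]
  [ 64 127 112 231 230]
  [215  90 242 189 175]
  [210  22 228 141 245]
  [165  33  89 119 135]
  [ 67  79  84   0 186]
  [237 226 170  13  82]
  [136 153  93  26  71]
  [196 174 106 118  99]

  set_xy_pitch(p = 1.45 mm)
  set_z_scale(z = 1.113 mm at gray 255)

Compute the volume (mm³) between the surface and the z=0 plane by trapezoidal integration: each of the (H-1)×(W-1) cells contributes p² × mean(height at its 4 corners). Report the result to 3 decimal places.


height_mm = gray/255 × 1.113; cell vol = 1.45² × mean(4 corners)
unit = 1.45² × 1.113 / (4×255) = 0.0022942 mm³ per gray-sum
row 0: Σ corner-gray over 4 cells = 2221  → 5.0954
row 1: Σ corner-gray over 4 cells = 2047  → 4.6962
row 2: Σ corner-gray over 4 cells = 2447  → 5.6139
row 3: Σ corner-gray over 4 cells = 2509  → 5.7561
row 4: Σ corner-gray over 4 cells = 2123  → 4.8706
row 5: Σ corner-gray over 4 cells = 1948  → 4.4691
row 6: Σ corner-gray over 4 cells = 2148  → 4.9279
row 7: Σ corner-gray over 4 cells = 2666  → 6.1163
row 8: Σ corner-gray over 4 cells = 2669  → 6.1232
row 9: Σ corner-gray over 4 cells = 2019  → 4.6320
row 10: Σ corner-gray over 4 cells = 1361  → 3.1224
row 11: Σ corner-gray over 4 cells = 1716  → 3.9368
row 12: Σ corner-gray over 4 cells = 1888  → 4.3314
row 13: Σ corner-gray over 4 cells = 1842  → 4.2259
Σ rows: total corner-gray = 29604  → 67.9175 mm³

67.917


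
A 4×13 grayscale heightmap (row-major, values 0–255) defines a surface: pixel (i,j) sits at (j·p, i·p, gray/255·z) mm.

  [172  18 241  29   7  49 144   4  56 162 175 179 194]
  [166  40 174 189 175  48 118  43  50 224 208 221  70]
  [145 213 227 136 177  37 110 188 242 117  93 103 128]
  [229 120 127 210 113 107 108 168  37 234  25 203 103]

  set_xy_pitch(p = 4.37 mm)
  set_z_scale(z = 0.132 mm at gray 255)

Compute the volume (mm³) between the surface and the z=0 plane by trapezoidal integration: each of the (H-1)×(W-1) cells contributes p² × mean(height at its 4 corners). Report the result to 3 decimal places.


height_mm = gray/255 × 0.132; cell vol = 4.37² × mean(4 corners)
unit = 4.37² × 0.132 / (4×255) = 0.00247136 mm³ per gray-sum
row 0: Σ corner-gray over 12 cells = 5710  → 14.1115
row 1: Σ corner-gray over 12 cells = 6775  → 16.7435
row 2: Σ corner-gray over 12 cells = 6795  → 16.7929
Σ rows: total corner-gray = 19280  → 47.6479 mm³

47.648


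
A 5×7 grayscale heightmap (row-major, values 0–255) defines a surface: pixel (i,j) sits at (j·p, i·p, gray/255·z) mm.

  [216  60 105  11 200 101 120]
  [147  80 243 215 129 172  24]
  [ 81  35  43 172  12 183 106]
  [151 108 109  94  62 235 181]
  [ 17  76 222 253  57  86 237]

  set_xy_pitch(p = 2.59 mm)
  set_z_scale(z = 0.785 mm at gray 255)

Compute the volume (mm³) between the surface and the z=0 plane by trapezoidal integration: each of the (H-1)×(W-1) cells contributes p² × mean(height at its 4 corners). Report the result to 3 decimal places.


height_mm = gray/255 × 0.785; cell vol = 2.59² × mean(4 corners)
unit = 2.59² × 0.785 / (4×255) = 0.00516261 mm³ per gray-sum
row 0: Σ corner-gray over 6 cells = 3139  → 16.2054
row 1: Σ corner-gray over 6 cells = 2926  → 15.1058
row 2: Σ corner-gray over 6 cells = 2625  → 13.5518
row 3: Σ corner-gray over 6 cells = 3190  → 16.4687
Σ rows: total corner-gray = 11880  → 61.3318 mm³

61.332


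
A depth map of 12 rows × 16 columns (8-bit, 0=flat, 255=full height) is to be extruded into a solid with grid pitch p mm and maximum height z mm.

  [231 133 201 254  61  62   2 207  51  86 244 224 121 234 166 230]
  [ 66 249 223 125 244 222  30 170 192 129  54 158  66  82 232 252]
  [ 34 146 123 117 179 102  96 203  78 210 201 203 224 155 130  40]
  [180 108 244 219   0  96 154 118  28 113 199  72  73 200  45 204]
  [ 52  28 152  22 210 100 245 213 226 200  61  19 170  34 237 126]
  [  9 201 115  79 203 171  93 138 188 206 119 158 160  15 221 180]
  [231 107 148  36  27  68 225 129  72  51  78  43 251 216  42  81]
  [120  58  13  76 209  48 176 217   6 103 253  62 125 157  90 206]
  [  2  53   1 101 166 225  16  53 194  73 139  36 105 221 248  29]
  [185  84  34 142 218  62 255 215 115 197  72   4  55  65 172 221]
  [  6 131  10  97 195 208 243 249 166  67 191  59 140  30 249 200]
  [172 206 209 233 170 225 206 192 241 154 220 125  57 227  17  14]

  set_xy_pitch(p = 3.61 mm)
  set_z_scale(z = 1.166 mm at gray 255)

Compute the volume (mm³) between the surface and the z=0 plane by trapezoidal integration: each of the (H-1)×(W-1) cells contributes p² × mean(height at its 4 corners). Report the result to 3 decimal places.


height_mm = gray/255 × 1.166; cell vol = 3.61² × mean(4 corners)
unit = 3.61² × 1.166 / (4×255) = 0.0148975 mm³ per gray-sum
row 0: Σ corner-gray over 15 cells = 9223  → 137.3994
row 1: Σ corner-gray over 15 cells = 9078  → 135.2393
row 2: Σ corner-gray over 15 cells = 8130  → 121.1165
row 3: Σ corner-gray over 15 cells = 7734  → 115.2171
row 4: Σ corner-gray over 15 cells = 8335  → 124.1705
row 5: Σ corner-gray over 15 cells = 7621  → 113.5337
row 6: Σ corner-gray over 15 cells = 6810  → 101.4518
row 7: Σ corner-gray over 15 cells = 6805  → 101.3773
row 8: Σ corner-gray over 15 cells = 7079  → 105.4593
row 9: Σ corner-gray over 15 cells = 8062  → 120.1035
row 10: Σ corner-gray over 15 cells = 9426  → 140.4236
Σ rows: total corner-gray = 88303  → 1315.4921 mm³

1315.492


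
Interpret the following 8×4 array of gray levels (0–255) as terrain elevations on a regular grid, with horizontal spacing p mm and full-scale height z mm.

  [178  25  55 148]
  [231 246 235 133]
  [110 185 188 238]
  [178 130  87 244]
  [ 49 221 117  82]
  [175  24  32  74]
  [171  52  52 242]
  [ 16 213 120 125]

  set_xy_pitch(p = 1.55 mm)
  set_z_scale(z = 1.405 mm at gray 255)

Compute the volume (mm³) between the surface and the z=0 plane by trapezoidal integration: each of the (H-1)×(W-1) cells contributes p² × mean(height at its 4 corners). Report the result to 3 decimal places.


37.802

height_mm = gray/255 × 1.405; cell vol = 1.55² × mean(4 corners)
unit = 1.55² × 1.405 / (4×255) = 0.00330933 mm³ per gray-sum
row 0: Σ corner-gray over 3 cells = 1812  → 5.9965
row 1: Σ corner-gray over 3 cells = 2420  → 8.0086
row 2: Σ corner-gray over 3 cells = 1950  → 6.4532
row 3: Σ corner-gray over 3 cells = 1663  → 5.5034
row 4: Σ corner-gray over 3 cells = 1168  → 3.8653
row 5: Σ corner-gray over 3 cells = 982  → 3.2498
row 6: Σ corner-gray over 3 cells = 1428  → 4.7257
Σ rows: total corner-gray = 11423  → 37.8024 mm³


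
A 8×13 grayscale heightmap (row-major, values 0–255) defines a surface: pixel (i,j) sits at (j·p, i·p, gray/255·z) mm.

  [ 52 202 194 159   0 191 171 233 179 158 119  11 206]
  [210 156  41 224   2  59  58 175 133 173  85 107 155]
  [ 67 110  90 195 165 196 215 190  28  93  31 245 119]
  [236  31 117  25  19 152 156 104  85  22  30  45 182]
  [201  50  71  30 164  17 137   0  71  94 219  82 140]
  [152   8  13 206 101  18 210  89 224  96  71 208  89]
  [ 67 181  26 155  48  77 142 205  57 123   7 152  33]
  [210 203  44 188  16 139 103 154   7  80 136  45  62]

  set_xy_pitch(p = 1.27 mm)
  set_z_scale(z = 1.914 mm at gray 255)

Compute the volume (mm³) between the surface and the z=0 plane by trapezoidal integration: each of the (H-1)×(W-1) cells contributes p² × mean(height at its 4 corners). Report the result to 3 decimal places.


height_mm = gray/255 × 1.914; cell vol = 1.27² × mean(4 corners)
unit = 1.27² × 1.914 / (4×255) = 0.00302656 mm³ per gray-sum
row 0: Σ corner-gray over 12 cells = 6283  → 19.0159
row 1: Σ corner-gray over 12 cells = 6093  → 18.4408
row 2: Σ corner-gray over 12 cells = 5292  → 16.0166
row 3: Σ corner-gray over 12 cells = 4201  → 12.7146
row 4: Σ corner-gray over 12 cells = 4940  → 14.9512
row 5: Σ corner-gray over 12 cells = 5175  → 15.6624
row 6: Σ corner-gray over 12 cells = 4948  → 14.9754
Σ rows: total corner-gray = 36932  → 111.7769 mm³

111.777


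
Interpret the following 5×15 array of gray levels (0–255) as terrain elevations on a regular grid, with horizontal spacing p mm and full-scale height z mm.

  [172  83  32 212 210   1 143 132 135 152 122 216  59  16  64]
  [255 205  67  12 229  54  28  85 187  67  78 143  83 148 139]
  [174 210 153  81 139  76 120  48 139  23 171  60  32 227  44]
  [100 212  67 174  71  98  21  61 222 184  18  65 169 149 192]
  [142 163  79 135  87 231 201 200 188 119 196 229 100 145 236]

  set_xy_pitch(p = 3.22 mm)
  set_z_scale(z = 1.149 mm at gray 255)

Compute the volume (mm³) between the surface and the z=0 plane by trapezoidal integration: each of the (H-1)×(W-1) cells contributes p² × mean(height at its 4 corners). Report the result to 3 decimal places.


height_mm = gray/255 × 1.149; cell vol = 3.22² × mean(4 corners)
unit = 3.22² × 1.149 / (4×255) = 0.0116797 mm³ per gray-sum
row 0: Σ corner-gray over 14 cells = 6428  → 75.0771
row 1: Σ corner-gray over 14 cells = 6342  → 74.0726
row 2: Σ corner-gray over 14 cells = 6490  → 75.8012
row 3: Σ corner-gray over 14 cells = 7838  → 91.5455
Σ rows: total corner-gray = 27098  → 316.4964 mm³

316.496


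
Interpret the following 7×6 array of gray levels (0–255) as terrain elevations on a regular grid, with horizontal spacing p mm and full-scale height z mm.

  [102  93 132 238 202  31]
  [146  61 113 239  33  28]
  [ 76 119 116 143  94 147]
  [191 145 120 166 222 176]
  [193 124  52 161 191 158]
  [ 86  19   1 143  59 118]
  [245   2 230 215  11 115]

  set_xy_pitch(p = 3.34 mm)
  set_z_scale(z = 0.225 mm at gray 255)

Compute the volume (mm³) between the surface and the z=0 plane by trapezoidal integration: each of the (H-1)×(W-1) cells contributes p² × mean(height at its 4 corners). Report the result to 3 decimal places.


36.078

height_mm = gray/255 × 0.225; cell vol = 3.34² × mean(4 corners)
unit = 3.34² × 0.225 / (4×255) = 0.00246079 mm³ per gray-sum
row 0: Σ corner-gray over 5 cells = 2529  → 6.2233
row 1: Σ corner-gray over 5 cells = 2233  → 5.4950
row 2: Σ corner-gray over 5 cells = 2840  → 6.9887
row 3: Σ corner-gray over 5 cells = 3080  → 7.5792
row 4: Σ corner-gray over 5 cells = 2055  → 5.0569
row 5: Σ corner-gray over 5 cells = 1924  → 4.7346
Σ rows: total corner-gray = 14661  → 36.0777 mm³


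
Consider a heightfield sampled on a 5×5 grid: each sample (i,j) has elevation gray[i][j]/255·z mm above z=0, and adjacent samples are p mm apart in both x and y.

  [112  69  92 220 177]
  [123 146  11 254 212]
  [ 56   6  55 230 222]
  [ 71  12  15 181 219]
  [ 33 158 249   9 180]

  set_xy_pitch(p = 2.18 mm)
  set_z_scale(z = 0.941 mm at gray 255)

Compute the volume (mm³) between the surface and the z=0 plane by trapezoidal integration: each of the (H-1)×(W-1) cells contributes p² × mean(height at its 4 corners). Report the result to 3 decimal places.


33.067

height_mm = gray/255 × 0.941; cell vol = 2.18² × mean(4 corners)
unit = 2.18² × 0.941 / (4×255) = 0.00438432 mm³ per gray-sum
row 0: Σ corner-gray over 4 cells = 2208  → 9.6806
row 1: Σ corner-gray over 4 cells = 2017  → 8.8432
row 2: Σ corner-gray over 4 cells = 1566  → 6.8658
row 3: Σ corner-gray over 4 cells = 1751  → 7.6769
Σ rows: total corner-gray = 7542  → 33.0666 mm³


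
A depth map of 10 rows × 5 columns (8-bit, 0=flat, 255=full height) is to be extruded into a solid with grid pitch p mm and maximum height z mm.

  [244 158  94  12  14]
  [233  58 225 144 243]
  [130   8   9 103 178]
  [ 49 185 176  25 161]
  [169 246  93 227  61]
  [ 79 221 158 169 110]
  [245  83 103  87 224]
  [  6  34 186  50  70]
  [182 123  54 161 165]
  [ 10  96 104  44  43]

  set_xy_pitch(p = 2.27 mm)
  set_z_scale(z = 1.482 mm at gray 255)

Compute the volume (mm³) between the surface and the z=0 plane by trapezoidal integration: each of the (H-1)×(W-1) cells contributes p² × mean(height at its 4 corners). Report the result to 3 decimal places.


132.136

height_mm = gray/255 × 1.482; cell vol = 2.27² × mean(4 corners)
unit = 2.27² × 1.482 / (4×255) = 0.00748686 mm³ per gray-sum
row 0: Σ corner-gray over 4 cells = 2116  → 15.8422
row 1: Σ corner-gray over 4 cells = 1878  → 14.0603
row 2: Σ corner-gray over 4 cells = 1530  → 11.4549
row 3: Σ corner-gray over 4 cells = 2344  → 17.5492
row 4: Σ corner-gray over 4 cells = 2647  → 19.8177
row 5: Σ corner-gray over 4 cells = 2300  → 17.2198
row 6: Σ corner-gray over 4 cells = 1631  → 12.2111
row 7: Σ corner-gray over 4 cells = 1639  → 12.2710
row 8: Σ corner-gray over 4 cells = 1564  → 11.7094
Σ rows: total corner-gray = 17649  → 132.1356 mm³


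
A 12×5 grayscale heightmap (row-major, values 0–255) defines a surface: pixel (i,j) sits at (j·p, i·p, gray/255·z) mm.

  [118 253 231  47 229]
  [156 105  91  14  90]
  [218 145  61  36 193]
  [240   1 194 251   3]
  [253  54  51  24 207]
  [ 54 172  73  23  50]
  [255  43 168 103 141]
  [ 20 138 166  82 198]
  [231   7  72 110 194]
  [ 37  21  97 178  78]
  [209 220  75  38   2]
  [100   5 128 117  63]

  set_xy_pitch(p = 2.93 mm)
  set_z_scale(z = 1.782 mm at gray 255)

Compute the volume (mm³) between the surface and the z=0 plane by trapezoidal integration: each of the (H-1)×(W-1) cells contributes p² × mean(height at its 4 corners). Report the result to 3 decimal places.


height_mm = gray/255 × 1.782; cell vol = 2.93² × mean(4 corners)
unit = 2.93² × 1.782 / (4×255) = 0.0149983 mm³ per gray-sum
row 0: Σ corner-gray over 4 cells = 2075  → 31.1215
row 1: Σ corner-gray over 4 cells = 1561  → 23.4124
row 2: Σ corner-gray over 4 cells = 2030  → 30.4466
row 3: Σ corner-gray over 4 cells = 1853  → 27.7919
row 4: Σ corner-gray over 4 cells = 1358  → 20.3677
row 5: Σ corner-gray over 4 cells = 1664  → 24.9572
row 6: Σ corner-gray over 4 cells = 2014  → 30.2066
row 7: Σ corner-gray over 4 cells = 1793  → 26.8920
row 8: Σ corner-gray over 4 cells = 1510  → 22.6475
row 9: Σ corner-gray over 4 cells = 1584  → 23.7573
row 10: Σ corner-gray over 4 cells = 1540  → 23.0974
Σ rows: total corner-gray = 18982  → 284.6982 mm³

284.698


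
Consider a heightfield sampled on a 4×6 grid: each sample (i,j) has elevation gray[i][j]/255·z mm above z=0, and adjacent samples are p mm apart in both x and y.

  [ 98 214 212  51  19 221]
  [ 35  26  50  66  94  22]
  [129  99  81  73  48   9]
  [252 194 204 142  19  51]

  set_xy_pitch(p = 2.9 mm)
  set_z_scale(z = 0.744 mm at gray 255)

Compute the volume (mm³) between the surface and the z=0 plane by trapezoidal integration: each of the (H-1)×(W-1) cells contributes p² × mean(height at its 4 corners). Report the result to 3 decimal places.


32.328

height_mm = gray/255 × 0.744; cell vol = 2.9² × mean(4 corners)
unit = 2.9² × 0.744 / (4×255) = 0.00613435 mm³ per gray-sum
row 0: Σ corner-gray over 5 cells = 1840  → 11.2872
row 1: Σ corner-gray over 5 cells = 1269  → 7.7845
row 2: Σ corner-gray over 5 cells = 2161  → 13.2563
Σ rows: total corner-gray = 5270  → 32.3280 mm³


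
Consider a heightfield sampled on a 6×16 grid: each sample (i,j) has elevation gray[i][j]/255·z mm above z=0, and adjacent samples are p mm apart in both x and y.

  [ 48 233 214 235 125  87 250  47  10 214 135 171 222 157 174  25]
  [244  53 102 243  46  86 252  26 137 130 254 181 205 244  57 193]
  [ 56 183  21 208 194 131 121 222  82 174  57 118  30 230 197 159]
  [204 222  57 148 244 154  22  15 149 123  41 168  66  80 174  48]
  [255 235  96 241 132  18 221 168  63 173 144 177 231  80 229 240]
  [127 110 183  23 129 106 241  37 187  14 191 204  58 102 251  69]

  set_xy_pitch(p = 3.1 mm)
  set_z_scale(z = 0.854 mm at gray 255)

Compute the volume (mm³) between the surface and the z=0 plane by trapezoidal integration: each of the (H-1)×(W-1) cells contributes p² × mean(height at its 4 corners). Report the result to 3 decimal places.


343.621

height_mm = gray/255 × 0.854; cell vol = 3.1² × mean(4 corners)
unit = 3.1² × 0.854 / (4×255) = 0.00804602 mm³ per gray-sum
row 0: Σ corner-gray over 15 cells = 9090  → 73.1383
row 1: Σ corner-gray over 15 cells = 8620  → 69.3567
row 2: Σ corner-gray over 15 cells = 7729  → 62.1877
row 3: Σ corner-gray over 15 cells = 8489  → 68.3027
row 4: Σ corner-gray over 15 cells = 8779  → 70.6360
Σ rows: total corner-gray = 42707  → 343.6214 mm³
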